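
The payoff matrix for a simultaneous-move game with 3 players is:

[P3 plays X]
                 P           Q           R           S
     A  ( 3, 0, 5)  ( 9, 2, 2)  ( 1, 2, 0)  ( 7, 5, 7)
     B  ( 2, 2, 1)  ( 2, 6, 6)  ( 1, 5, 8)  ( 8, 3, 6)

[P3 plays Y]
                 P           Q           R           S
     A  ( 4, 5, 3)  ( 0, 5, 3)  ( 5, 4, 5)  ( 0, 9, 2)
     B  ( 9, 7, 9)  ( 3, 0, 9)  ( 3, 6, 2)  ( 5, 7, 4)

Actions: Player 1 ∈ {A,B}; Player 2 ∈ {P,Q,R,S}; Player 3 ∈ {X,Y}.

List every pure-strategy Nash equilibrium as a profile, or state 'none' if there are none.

Nash profiles: (B,P,Y)

(A,P,X): not NE [P2→S gives 5>0]
(A,P,Y): not NE [P1→B gives 9>4; P2→S gives 9>5; P3→X gives 5>3]
(A,Q,X): not NE [P2→S gives 5>2; P3→Y gives 3>2]
(A,Q,Y): not NE [P1→B gives 3>0; P2→S gives 9>5]
(A,R,X): not NE [P2→S gives 5>2; P3→Y gives 5>0]
(A,R,Y): not NE [P2→S gives 9>4]
(A,S,X): not NE [P1→B gives 8>7]
(A,S,Y): not NE [P1→B gives 5>0; P3→X gives 7>2]
(B,P,X): not NE [P1→A gives 3>2; P2→Q gives 6>2; P3→Y gives 9>1]
(B,P,Y): NE
(B,Q,X): not NE [P1→A gives 9>2; P3→Y gives 9>6]
(B,Q,Y): not NE [P2→S gives 7>0]
(B,R,X): not NE [P2→Q gives 6>5]
(B,R,Y): not NE [P1→A gives 5>3; P2→S gives 7>6; P3→X gives 8>2]
(B,S,X): not NE [P2→Q gives 6>3]
(B,S,Y): not NE [P3→X gives 6>4]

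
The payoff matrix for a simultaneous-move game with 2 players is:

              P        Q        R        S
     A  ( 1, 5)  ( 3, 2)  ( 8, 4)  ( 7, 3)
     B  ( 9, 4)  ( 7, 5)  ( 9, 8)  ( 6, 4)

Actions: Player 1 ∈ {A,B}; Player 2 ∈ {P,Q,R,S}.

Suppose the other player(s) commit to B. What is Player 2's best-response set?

u_2(P vs B) = 4
u_2(Q vs B) = 5
u_2(R vs B) = 8
u_2(S vs B) = 4
max payoff 8 at {R}

BR_2 = {R}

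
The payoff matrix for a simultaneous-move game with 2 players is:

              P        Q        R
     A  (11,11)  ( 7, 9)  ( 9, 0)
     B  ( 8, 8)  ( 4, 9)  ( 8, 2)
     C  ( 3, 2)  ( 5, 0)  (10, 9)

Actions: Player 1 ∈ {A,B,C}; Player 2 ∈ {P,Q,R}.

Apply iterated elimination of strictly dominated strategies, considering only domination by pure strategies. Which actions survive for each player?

Survivors P1:{A,C} P2:{P,R}

P1 drop B (A beats it: P:11>8 Q:7>4 R:9>8)
P2 drop Q (P beats it: A:11>9 C:2>0)
P1→{A,C} P2→{P,R}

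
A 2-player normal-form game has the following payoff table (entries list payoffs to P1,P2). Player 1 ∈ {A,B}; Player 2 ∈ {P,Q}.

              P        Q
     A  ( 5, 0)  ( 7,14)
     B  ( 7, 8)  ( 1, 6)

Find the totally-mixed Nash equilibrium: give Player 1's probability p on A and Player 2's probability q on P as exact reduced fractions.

P1 mixes 1/8 on A; P2 mixes 3/4 on P

P1 indiff ⇒ q·5+(1-q)·7 = q·7+(1-q)·1 ⇒ q(-2) = (1-q)(-6) ⇒ q = 3/4
P2 indiff ⇒ p·0+(1-p)·8 = p·14+(1-p)·6 ⇒ p(-14) = (1-p)(-2) ⇒ p = 1/8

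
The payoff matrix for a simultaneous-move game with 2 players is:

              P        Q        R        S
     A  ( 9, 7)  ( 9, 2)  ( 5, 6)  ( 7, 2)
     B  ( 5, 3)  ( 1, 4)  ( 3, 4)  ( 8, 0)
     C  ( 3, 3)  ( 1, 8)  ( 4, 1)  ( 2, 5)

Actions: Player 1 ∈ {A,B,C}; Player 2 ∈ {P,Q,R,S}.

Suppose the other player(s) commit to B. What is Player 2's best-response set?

argmax u_2 = {Q,R}

u_2(P vs B) = 3
u_2(Q vs B) = 4
u_2(R vs B) = 4
u_2(S vs B) = 0
max payoff 4 at {Q,R}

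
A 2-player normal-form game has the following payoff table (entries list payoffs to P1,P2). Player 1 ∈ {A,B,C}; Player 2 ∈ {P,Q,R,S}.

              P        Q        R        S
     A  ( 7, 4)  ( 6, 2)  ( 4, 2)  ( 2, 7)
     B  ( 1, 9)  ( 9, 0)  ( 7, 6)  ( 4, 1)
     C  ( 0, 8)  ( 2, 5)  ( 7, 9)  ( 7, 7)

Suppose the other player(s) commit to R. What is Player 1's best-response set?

BR_1 = {B,C}

u_1(A vs R) = 4
u_1(B vs R) = 7
u_1(C vs R) = 7
max payoff 7 at {B,C}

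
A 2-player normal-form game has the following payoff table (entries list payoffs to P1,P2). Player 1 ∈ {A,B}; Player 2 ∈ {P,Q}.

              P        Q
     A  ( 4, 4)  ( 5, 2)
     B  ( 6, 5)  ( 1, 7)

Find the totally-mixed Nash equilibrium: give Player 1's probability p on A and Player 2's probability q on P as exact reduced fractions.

(p,q) = (1/2, 2/3)

P1 indiff ⇒ q·4+(1-q)·5 = q·6+(1-q)·1 ⇒ q(-2) = (1-q)(-4) ⇒ q = 2/3
P2 indiff ⇒ p·4+(1-p)·5 = p·2+(1-p)·7 ⇒ p(2) = (1-p)(2) ⇒ p = 1/2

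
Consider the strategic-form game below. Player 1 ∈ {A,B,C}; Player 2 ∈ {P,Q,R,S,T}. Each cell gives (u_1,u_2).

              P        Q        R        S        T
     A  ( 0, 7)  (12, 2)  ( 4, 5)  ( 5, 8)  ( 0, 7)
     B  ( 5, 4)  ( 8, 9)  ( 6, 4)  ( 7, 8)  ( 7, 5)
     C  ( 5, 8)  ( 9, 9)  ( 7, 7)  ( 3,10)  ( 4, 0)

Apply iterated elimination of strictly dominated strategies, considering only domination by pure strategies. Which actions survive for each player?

Remaining: P1:{A,B} P2:{Q,S}

P2 drop P (S beats it: A:8>7 B:8>4 C:10>8)
P2 drop R (S beats it: A:8>5 B:8>4 C:10>7)
P2 drop T (S beats it: A:8>7 B:8>5 C:10>0)
P1 drop C (A beats it: Q:12>9 S:5>3)
P1→{A,B} P2→{Q,S}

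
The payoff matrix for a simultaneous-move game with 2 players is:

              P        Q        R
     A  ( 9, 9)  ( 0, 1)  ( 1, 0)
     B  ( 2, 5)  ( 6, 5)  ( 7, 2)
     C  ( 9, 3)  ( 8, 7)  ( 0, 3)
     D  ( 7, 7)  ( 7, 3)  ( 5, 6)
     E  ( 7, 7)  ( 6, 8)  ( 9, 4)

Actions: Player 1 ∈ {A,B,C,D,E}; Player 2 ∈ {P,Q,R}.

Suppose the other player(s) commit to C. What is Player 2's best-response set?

u_2(P vs C) = 3
u_2(Q vs C) = 7
u_2(R vs C) = 3
max payoff 7 at {Q}

argmax u_2 = {Q}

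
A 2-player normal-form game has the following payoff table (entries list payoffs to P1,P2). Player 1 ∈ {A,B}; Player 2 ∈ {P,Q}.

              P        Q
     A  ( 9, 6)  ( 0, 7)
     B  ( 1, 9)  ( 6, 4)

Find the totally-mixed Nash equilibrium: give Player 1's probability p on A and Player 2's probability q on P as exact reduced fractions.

(p,q) = (5/6, 3/7)

P1 indiff ⇒ q·9+(1-q)·0 = q·1+(1-q)·6 ⇒ q(8) = (1-q)(6) ⇒ q = 3/7
P2 indiff ⇒ p·6+(1-p)·9 = p·7+(1-p)·4 ⇒ p(-1) = (1-p)(-5) ⇒ p = 5/6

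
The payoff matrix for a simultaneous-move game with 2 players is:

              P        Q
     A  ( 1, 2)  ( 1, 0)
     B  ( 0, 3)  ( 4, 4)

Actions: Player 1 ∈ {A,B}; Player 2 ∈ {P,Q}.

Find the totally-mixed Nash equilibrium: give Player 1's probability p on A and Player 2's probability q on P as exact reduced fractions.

P1 mixes 1/3 on A; P2 mixes 3/4 on P

P1 indiff ⇒ q·1+(1-q)·1 = q·0+(1-q)·4 ⇒ q(1) = (1-q)(3) ⇒ q = 3/4
P2 indiff ⇒ p·2+(1-p)·3 = p·0+(1-p)·4 ⇒ p(2) = (1-p)(1) ⇒ p = 1/3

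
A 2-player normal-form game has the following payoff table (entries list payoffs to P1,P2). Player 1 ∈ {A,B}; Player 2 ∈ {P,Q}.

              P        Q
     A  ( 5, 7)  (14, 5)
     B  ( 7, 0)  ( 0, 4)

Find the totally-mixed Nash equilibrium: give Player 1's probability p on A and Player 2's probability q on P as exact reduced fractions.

p=2/3, q=7/8

P1 indiff ⇒ q·5+(1-q)·14 = q·7+(1-q)·0 ⇒ q(-2) = (1-q)(-14) ⇒ q = 7/8
P2 indiff ⇒ p·7+(1-p)·0 = p·5+(1-p)·4 ⇒ p(2) = (1-p)(4) ⇒ p = 2/3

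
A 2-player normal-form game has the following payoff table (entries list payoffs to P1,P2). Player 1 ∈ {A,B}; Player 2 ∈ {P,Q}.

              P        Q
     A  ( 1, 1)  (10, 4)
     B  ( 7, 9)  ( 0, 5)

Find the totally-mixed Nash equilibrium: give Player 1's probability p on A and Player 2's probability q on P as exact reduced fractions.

P1 indiff ⇒ q·1+(1-q)·10 = q·7+(1-q)·0 ⇒ q(-6) = (1-q)(-10) ⇒ q = 5/8
P2 indiff ⇒ p·1+(1-p)·9 = p·4+(1-p)·5 ⇒ p(-3) = (1-p)(-4) ⇒ p = 4/7

(p,q) = (4/7, 5/8)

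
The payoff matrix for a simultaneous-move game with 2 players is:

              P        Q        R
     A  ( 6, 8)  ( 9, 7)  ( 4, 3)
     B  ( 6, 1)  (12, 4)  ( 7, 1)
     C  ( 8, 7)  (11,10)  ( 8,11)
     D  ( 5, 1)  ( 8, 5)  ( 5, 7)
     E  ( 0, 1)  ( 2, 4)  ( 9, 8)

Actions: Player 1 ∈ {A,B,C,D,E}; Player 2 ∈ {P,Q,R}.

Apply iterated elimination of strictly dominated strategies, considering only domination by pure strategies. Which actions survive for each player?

P1 drop A (C beats it: P:8>6 Q:11>9 R:8>4)
P1 drop D (B beats it: P:6>5 Q:12>8 R:7>5)
P2 drop P (Q beats it: B:4>1 C:10>7 E:4>1)
P1→{B,C,E} P2→{Q,R}

IESDS → P1:{B,C,E} P2:{Q,R}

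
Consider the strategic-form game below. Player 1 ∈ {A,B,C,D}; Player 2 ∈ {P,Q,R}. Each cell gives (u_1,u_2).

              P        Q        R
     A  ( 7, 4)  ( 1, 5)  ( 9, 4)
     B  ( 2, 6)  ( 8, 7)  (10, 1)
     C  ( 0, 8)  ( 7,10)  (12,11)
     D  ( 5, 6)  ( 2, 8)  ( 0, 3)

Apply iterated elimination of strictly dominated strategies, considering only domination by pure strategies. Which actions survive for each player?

P2 drop P (Q beats it: A:5>4 B:7>6 C:10>8 D:8>6)
P1 drop A (B beats it: Q:8>1 R:10>9)
P1 drop D (B beats it: Q:8>2 R:10>0)
P1→{B,C} P2→{Q,R}

IESDS → P1:{B,C} P2:{Q,R}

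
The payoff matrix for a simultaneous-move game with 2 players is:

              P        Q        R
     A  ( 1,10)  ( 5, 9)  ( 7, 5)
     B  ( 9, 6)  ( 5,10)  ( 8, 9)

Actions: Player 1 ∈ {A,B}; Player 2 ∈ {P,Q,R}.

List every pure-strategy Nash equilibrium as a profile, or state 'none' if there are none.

(A,P): not NE [P1→B gives 9>1]
(A,Q): not NE [P2→P gives 10>9]
(A,R): not NE [P1→B gives 8>7; P2→P gives 10>5]
(B,P): not NE [P2→Q gives 10>6]
(B,Q): NE
(B,R): not NE [P2→Q gives 10>9]

NE set: (B,Q)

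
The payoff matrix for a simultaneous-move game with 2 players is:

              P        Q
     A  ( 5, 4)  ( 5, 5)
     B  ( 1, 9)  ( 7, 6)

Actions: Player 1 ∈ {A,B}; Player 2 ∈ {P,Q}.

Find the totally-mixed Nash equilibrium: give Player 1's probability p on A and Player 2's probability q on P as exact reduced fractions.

(p,q) = (3/4, 1/3)

P1 indiff ⇒ q·5+(1-q)·5 = q·1+(1-q)·7 ⇒ q(4) = (1-q)(2) ⇒ q = 1/3
P2 indiff ⇒ p·4+(1-p)·9 = p·5+(1-p)·6 ⇒ p(-1) = (1-p)(-3) ⇒ p = 3/4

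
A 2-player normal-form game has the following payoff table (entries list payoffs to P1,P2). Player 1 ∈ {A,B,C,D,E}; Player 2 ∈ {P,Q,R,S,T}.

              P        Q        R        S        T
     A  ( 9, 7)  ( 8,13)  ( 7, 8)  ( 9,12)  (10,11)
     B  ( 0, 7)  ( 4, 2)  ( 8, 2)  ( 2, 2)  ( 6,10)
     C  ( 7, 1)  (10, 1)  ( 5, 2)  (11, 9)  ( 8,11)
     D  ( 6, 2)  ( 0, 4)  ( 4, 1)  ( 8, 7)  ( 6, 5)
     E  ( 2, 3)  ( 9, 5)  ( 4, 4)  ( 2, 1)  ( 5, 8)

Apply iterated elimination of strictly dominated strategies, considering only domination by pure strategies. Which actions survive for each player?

Remaining: P1:{A,C} P2:{Q,S,T}

P1 drop D (A beats it: P:9>6 Q:8>0 R:7>4 S:9>8 T:10>6)
P1 drop E (C beats it: P:7>2 Q:10>9 R:5>4 S:11>2 T:8>5)
P2 drop P (T beats it: A:11>7 B:10>7 C:11>1)
P2 drop R (T beats it: A:11>8 B:10>2 C:11>2)
P1 drop B (A beats it: Q:8>4 S:9>2 T:10>6)
P1→{A,C} P2→{Q,S,T}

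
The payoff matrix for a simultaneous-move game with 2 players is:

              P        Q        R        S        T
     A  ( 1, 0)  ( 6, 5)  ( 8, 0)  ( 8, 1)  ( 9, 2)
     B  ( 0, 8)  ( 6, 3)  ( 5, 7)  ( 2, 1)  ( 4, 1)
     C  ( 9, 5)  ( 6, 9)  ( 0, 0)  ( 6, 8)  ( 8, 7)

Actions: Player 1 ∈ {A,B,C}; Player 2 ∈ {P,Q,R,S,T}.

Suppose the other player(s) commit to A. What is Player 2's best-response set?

BR_2 = {Q}

u_2(P vs A) = 0
u_2(Q vs A) = 5
u_2(R vs A) = 0
u_2(S vs A) = 1
u_2(T vs A) = 2
max payoff 5 at {Q}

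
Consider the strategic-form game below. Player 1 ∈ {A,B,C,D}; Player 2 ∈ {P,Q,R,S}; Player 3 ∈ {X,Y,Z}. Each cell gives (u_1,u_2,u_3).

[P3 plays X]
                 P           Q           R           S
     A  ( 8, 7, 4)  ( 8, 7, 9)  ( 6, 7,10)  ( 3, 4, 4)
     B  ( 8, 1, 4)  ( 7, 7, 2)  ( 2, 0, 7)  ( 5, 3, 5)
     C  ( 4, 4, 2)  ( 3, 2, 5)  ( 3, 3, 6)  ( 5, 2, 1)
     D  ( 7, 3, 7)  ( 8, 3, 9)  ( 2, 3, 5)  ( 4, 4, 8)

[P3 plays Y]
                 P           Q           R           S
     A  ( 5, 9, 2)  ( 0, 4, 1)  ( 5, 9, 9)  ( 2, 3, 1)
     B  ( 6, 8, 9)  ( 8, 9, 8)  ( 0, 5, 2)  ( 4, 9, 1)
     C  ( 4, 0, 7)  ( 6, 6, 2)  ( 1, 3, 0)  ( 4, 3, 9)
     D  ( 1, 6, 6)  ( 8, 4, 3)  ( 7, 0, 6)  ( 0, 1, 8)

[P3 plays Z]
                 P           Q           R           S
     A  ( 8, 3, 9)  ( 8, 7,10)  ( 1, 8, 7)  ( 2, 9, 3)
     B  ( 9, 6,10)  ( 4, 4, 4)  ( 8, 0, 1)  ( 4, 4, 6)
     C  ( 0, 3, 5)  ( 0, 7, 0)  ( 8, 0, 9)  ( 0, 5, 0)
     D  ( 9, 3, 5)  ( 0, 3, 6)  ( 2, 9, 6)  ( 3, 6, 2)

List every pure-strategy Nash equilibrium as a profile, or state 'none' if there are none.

(A,P,X): not NE [P3→Z gives 9>4]
(A,P,Y): not NE [P1→B gives 6>5; P3→Z gives 9>2]
(A,P,Z): not NE [P1→D gives 9>8; P2→S gives 9>3]
(A,Q,X): not NE [P3→Z gives 10>9]
(A,Q,Y): not NE [P1→D gives 8>0; P2→R gives 9>4; P3→Z gives 10>1]
(A,Q,Z): not NE [P2→S gives 9>7]
(A,R,X): NE
(A,R,Y): not NE [P1→D gives 7>5; P3→X gives 10>9]
(A,R,Z): not NE [P1→C gives 8>1; P2→S gives 9>8; P3→X gives 10>7]
(A,S,X): not NE [P1→C gives 5>3; P2→R gives 7>4]
(A,S,Y): not NE [P1→C gives 4>2; P2→R gives 9>3; P3→X gives 4>1]
(A,S,Z): not NE [P1→B gives 4>2; P3→X gives 4>3]
(B,P,X): not NE [P2→Q gives 7>1; P3→Z gives 10>4]
(B,P,Y): not NE [P2→S gives 9>8; P3→Z gives 10>9]
(B,P,Z): NE
(B,Q,X): not NE [P1→D gives 8>7; P3→Y gives 8>2]
(B,Q,Y): NE
(B,Q,Z): not NE [P1→A gives 8>4; P2→P gives 6>4; P3→Y gives 8>4]
(B,R,X): not NE [P1→A gives 6>2; P2→Q gives 7>0]
(B,R,Y): not NE [P1→D gives 7>0; P2→S gives 9>5; P3→X gives 7>2]
(B,R,Z): not NE [P2→P gives 6>0; P3→X gives 7>1]
(B,S,X): not NE [P2→Q gives 7>3; P3→Z gives 6>5]
(B,S,Y): not NE [P3→Z gives 6>1]
(B,S,Z): not NE [P2→P gives 6>4]
(C,P,X): not NE [P1→B gives 8>4; P3→Y gives 7>2]
(C,P,Y): not NE [P1→B gives 6>4; P2→Q gives 6>0]
(C,P,Z): not NE [P1→D gives 9>0; P2→Q gives 7>3; P3→Y gives 7>5]
(C,Q,X): not NE [P1→D gives 8>3; P2→P gives 4>2]
(C,Q,Y): not NE [P1→D gives 8>6; P3→X gives 5>2]
(C,Q,Z): not NE [P1→A gives 8>0; P3→X gives 5>0]
(C,R,X): not NE [P1→A gives 6>3; P2→P gives 4>3; P3→Z gives 9>6]
(C,R,Y): not NE [P1→D gives 7>1; P2→Q gives 6>3; P3→Z gives 9>0]
(C,R,Z): not NE [P2→Q gives 7>0]
(C,S,X): not NE [P2→P gives 4>2; P3→Y gives 9>1]
(C,S,Y): not NE [P2→Q gives 6>3]
(C,S,Z): not NE [P1→B gives 4>0; P2→Q gives 7>5; P3→Y gives 9>0]
(D,P,X): not NE [P1→B gives 8>7; P2→S gives 4>3]
(D,P,Y): not NE [P1→B gives 6>1; P3→X gives 7>6]
(D,P,Z): not NE [P2→R gives 9>3; P3→X gives 7>5]
(D,Q,X): not NE [P2→S gives 4>3]
(D,Q,Y): not NE [P2→P gives 6>4; P3→X gives 9>3]
(D,Q,Z): not NE [P1→A gives 8>0; P2→R gives 9>3; P3→X gives 9>6]
(D,R,X): not NE [P1→A gives 6>2; P2→S gives 4>3; P3→Z gives 6>5]
(D,R,Y): not NE [P2→P gives 6>0]
(D,R,Z): not NE [P1→C gives 8>2]
(D,S,X): not NE [P1→C gives 5>4]
(D,S,Y): not NE [P1→C gives 4>0; P2→P gives 6>1]
(D,S,Z): not NE [P1→B gives 4>3; P2→R gives 9>6; P3→Y gives 8>2]

NE set: (A,R,X), (B,P,Z), (B,Q,Y)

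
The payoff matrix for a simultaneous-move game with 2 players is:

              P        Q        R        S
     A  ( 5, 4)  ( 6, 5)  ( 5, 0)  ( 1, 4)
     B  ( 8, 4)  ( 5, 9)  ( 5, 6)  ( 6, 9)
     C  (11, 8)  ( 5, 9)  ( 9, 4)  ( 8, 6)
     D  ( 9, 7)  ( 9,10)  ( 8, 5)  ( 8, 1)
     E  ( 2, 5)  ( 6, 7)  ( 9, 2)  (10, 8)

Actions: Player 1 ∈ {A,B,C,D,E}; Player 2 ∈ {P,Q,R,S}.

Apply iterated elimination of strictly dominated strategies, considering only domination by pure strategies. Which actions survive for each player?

IESDS → P1:{D,E} P2:{Q,S}

P1 drop A (D beats it: P:9>5 Q:9>6 R:8>5 S:8>1)
P1 drop B (D beats it: P:9>8 Q:9>5 R:8>5 S:8>6)
P2 drop P (Q beats it: C:9>8 D:10>7 E:7>5)
P2 drop R (Q beats it: C:9>4 D:10>5 E:7>2)
P1 drop C (E beats it: Q:6>5 S:10>8)
P1→{D,E} P2→{Q,S}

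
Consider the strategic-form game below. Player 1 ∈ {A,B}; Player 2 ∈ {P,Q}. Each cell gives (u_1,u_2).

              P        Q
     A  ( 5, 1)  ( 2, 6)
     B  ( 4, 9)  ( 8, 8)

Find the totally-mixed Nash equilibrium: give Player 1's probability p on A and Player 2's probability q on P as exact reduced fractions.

P1 mixes 1/6 on A; P2 mixes 6/7 on P

P1 indiff ⇒ q·5+(1-q)·2 = q·4+(1-q)·8 ⇒ q(1) = (1-q)(6) ⇒ q = 6/7
P2 indiff ⇒ p·1+(1-p)·9 = p·6+(1-p)·8 ⇒ p(-5) = (1-p)(-1) ⇒ p = 1/6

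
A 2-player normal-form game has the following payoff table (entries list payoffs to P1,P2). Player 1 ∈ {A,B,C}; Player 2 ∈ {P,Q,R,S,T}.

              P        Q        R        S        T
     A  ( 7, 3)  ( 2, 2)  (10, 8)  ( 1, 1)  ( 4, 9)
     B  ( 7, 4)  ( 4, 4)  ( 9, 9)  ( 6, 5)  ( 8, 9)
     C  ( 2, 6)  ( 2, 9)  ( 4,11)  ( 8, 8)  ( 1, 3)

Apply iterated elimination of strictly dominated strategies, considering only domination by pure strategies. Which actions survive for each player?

Remaining: P1:{A,B} P2:{R,T}

P2 drop P (R beats it: A:8>3 B:9>4 C:11>6)
P2 drop Q (R beats it: A:8>2 B:9>4 C:11>9)
P2 drop S (R beats it: A:8>1 B:9>5 C:11>8)
P1 drop C (A beats it: R:10>4 T:4>1)
P1→{A,B} P2→{R,T}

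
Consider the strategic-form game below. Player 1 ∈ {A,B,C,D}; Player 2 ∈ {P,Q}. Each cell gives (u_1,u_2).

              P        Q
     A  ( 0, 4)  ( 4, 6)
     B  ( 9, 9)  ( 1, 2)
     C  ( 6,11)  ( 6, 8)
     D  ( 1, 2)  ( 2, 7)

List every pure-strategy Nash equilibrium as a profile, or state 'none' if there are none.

PSNE = {(B,P)}

(A,P): not NE [P1→B gives 9>0; P2→Q gives 6>4]
(A,Q): not NE [P1→C gives 6>4]
(B,P): NE
(B,Q): not NE [P1→C gives 6>1; P2→P gives 9>2]
(C,P): not NE [P1→B gives 9>6]
(C,Q): not NE [P2→P gives 11>8]
(D,P): not NE [P1→B gives 9>1; P2→Q gives 7>2]
(D,Q): not NE [P1→C gives 6>2]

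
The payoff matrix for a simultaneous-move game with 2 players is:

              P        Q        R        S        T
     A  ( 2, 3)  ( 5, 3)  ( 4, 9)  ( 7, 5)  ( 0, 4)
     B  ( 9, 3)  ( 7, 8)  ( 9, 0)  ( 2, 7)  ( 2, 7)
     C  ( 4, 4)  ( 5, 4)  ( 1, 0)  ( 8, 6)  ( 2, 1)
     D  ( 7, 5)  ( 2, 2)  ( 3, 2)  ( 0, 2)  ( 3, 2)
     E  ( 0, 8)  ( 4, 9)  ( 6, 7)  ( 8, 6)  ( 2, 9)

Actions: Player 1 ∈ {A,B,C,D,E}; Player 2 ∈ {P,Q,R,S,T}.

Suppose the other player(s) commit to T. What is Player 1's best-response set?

argmax u_1 = {D}

u_1(A vs T) = 0
u_1(B vs T) = 2
u_1(C vs T) = 2
u_1(D vs T) = 3
u_1(E vs T) = 2
max payoff 3 at {D}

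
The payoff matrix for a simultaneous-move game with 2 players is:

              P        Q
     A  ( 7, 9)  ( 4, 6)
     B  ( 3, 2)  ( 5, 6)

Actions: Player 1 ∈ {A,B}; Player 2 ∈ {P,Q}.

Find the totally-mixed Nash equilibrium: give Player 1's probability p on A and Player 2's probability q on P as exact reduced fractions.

P1 indiff ⇒ q·7+(1-q)·4 = q·3+(1-q)·5 ⇒ q(4) = (1-q)(1) ⇒ q = 1/5
P2 indiff ⇒ p·9+(1-p)·2 = p·6+(1-p)·6 ⇒ p(3) = (1-p)(4) ⇒ p = 4/7

p=4/7, q=1/5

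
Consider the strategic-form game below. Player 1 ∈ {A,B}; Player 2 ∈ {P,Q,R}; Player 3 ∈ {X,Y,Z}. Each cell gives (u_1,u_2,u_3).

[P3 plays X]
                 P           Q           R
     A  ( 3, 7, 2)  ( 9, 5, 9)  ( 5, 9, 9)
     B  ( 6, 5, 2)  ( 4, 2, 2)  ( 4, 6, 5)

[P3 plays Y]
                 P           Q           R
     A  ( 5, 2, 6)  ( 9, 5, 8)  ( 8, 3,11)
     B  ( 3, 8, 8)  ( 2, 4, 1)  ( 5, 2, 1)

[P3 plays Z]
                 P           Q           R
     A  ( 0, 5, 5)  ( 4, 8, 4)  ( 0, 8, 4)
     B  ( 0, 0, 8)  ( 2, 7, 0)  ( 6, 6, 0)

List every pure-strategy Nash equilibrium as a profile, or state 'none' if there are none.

Equilibria: none

(A,P,X): not NE [P1→B gives 6>3; P2→R gives 9>7; P3→Y gives 6>2]
(A,P,Y): not NE [P2→Q gives 5>2]
(A,P,Z): not NE [P2→R gives 8>5; P3→Y gives 6>5]
(A,Q,X): not NE [P2→R gives 9>5]
(A,Q,Y): not NE [P3→X gives 9>8]
(A,Q,Z): not NE [P3→X gives 9>4]
(A,R,X): not NE [P3→Y gives 11>9]
(A,R,Y): not NE [P2→Q gives 5>3]
(A,R,Z): not NE [P1→B gives 6>0; P3→Y gives 11>4]
(B,P,X): not NE [P2→R gives 6>5; P3→Z gives 8>2]
(B,P,Y): not NE [P1→A gives 5>3]
(B,P,Z): not NE [P2→Q gives 7>0]
(B,Q,X): not NE [P1→A gives 9>4; P2→R gives 6>2]
(B,Q,Y): not NE [P1→A gives 9>2; P2→P gives 8>4; P3→X gives 2>1]
(B,Q,Z): not NE [P1→A gives 4>2; P3→X gives 2>0]
(B,R,X): not NE [P1→A gives 5>4]
(B,R,Y): not NE [P1→A gives 8>5; P2→P gives 8>2; P3→X gives 5>1]
(B,R,Z): not NE [P2→Q gives 7>6; P3→X gives 5>0]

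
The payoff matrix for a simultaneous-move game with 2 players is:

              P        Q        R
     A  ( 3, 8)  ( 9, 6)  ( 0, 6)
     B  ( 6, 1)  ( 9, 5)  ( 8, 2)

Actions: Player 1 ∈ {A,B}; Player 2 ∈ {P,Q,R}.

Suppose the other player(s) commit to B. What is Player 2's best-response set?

BR_2 = {Q}

u_2(P vs B) = 1
u_2(Q vs B) = 5
u_2(R vs B) = 2
max payoff 5 at {Q}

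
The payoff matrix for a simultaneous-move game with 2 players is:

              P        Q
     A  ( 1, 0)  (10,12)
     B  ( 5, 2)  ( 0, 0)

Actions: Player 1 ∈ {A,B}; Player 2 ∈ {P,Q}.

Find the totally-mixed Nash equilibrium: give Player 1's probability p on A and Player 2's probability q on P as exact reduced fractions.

P1 indiff ⇒ q·1+(1-q)·10 = q·5+(1-q)·0 ⇒ q(-4) = (1-q)(-10) ⇒ q = 5/7
P2 indiff ⇒ p·0+(1-p)·2 = p·12+(1-p)·0 ⇒ p(-12) = (1-p)(-2) ⇒ p = 1/7

(p,q) = (1/7, 5/7)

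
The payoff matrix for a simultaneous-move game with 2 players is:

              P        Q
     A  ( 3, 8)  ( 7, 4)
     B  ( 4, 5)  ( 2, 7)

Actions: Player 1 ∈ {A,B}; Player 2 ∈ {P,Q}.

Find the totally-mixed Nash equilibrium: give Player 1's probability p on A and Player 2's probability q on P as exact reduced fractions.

P1 indiff ⇒ q·3+(1-q)·7 = q·4+(1-q)·2 ⇒ q(-1) = (1-q)(-5) ⇒ q = 5/6
P2 indiff ⇒ p·8+(1-p)·5 = p·4+(1-p)·7 ⇒ p(4) = (1-p)(2) ⇒ p = 1/3

P1 mixes 1/3 on A; P2 mixes 5/6 on P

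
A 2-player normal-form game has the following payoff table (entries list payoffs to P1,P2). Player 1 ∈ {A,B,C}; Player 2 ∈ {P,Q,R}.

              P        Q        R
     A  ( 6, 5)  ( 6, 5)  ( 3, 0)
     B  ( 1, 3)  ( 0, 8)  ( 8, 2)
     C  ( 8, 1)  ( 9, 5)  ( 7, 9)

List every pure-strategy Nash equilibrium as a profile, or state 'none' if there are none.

(A,P): not NE [P1→C gives 8>6]
(A,Q): not NE [P1→C gives 9>6]
(A,R): not NE [P1→B gives 8>3; P2→Q gives 5>0]
(B,P): not NE [P1→C gives 8>1; P2→Q gives 8>3]
(B,Q): not NE [P1→C gives 9>0]
(B,R): not NE [P2→Q gives 8>2]
(C,P): not NE [P2→R gives 9>1]
(C,Q): not NE [P2→R gives 9>5]
(C,R): not NE [P1→B gives 8>7]

Equilibria: none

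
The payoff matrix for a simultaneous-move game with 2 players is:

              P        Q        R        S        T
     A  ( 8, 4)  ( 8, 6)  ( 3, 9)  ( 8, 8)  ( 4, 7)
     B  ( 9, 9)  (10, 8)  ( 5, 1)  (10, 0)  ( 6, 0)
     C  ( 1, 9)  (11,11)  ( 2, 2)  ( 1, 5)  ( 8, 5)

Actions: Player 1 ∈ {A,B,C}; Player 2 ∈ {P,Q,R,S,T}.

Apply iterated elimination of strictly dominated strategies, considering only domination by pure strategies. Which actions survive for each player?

Survivors P1:{B,C} P2:{P,Q}

P1 drop A (B beats it: P:9>8 Q:10>8 R:5>3 S:10>8 T:6>4)
P2 drop R (P beats it: B:9>1 C:9>2)
P2 drop S (P beats it: B:9>0 C:9>5)
P2 drop T (P beats it: B:9>0 C:9>5)
P1→{B,C} P2→{P,Q}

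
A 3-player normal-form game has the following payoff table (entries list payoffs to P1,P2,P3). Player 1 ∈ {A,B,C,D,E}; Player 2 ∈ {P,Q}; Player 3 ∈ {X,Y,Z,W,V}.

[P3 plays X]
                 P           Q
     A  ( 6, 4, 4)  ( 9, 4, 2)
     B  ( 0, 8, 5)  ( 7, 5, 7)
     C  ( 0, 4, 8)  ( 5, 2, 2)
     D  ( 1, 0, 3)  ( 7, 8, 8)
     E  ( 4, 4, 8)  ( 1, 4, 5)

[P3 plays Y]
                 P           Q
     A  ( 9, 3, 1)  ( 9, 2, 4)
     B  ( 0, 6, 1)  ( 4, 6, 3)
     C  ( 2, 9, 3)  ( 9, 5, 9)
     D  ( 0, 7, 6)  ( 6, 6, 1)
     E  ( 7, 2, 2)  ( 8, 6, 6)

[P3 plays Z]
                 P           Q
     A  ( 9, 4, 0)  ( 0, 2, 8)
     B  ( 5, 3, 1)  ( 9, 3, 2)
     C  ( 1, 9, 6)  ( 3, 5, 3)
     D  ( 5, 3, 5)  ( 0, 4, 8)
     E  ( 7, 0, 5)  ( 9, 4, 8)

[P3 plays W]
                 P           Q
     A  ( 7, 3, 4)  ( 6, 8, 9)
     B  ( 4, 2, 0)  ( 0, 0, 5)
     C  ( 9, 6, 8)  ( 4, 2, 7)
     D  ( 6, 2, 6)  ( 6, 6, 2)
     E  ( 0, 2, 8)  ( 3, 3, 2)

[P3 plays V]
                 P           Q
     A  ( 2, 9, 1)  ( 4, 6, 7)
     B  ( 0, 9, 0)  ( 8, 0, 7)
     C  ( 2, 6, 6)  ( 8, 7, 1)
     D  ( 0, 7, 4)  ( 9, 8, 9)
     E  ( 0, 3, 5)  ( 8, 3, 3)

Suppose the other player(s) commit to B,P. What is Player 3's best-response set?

u_3(X vs B,P) = 5
u_3(Y vs B,P) = 1
u_3(Z vs B,P) = 1
u_3(W vs B,P) = 0
u_3(V vs B,P) = 0
max payoff 5 at {X}

argmax u_3 = {X}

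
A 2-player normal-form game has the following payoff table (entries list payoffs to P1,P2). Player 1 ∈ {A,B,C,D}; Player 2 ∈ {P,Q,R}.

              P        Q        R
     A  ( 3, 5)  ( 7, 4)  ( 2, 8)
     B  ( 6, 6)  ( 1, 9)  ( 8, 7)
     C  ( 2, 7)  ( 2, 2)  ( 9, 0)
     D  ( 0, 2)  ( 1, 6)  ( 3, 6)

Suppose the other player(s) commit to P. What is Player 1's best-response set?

u_1(A vs P) = 3
u_1(B vs P) = 6
u_1(C vs P) = 2
u_1(D vs P) = 0
max payoff 6 at {B}

P1 best: {B}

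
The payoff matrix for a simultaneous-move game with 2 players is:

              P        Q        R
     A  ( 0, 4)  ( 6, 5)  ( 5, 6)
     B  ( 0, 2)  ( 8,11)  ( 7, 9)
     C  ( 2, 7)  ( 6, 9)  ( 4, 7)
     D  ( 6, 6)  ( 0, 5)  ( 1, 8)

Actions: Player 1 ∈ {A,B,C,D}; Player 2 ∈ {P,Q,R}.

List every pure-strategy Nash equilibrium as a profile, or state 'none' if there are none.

(A,P): not NE [P1→D gives 6>0; P2→R gives 6>4]
(A,Q): not NE [P1→B gives 8>6; P2→R gives 6>5]
(A,R): not NE [P1→B gives 7>5]
(B,P): not NE [P1→D gives 6>0; P2→Q gives 11>2]
(B,Q): NE
(B,R): not NE [P2→Q gives 11>9]
(C,P): not NE [P1→D gives 6>2; P2→Q gives 9>7]
(C,Q): not NE [P1→B gives 8>6]
(C,R): not NE [P1→B gives 7>4; P2→Q gives 9>7]
(D,P): not NE [P2→R gives 8>6]
(D,Q): not NE [P1→B gives 8>0; P2→R gives 8>5]
(D,R): not NE [P1→B gives 7>1]

PSNE = {(B,Q)}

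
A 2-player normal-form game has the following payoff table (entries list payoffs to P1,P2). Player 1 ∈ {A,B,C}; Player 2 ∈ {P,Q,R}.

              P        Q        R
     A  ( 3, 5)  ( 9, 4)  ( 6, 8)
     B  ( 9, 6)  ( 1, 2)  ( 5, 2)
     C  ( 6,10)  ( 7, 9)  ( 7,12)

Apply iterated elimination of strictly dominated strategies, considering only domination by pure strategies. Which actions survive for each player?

IESDS → P1:{B,C} P2:{P,R}

P2 drop Q (P beats it: A:5>4 B:6>2 C:10>9)
P1 drop A (C beats it: P:6>3 R:7>6)
P1→{B,C} P2→{P,R}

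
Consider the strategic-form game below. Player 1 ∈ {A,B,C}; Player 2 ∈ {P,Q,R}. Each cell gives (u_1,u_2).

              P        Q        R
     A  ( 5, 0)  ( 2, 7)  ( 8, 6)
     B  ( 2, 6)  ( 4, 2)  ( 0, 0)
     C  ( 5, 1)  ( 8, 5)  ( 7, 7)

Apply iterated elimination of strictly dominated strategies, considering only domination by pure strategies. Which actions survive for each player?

P1 drop B (C beats it: P:5>2 Q:8>4 R:7>0)
P2 drop P (Q beats it: A:7>0 C:5>1)
P1→{A,C} P2→{Q,R}

IESDS → P1:{A,C} P2:{Q,R}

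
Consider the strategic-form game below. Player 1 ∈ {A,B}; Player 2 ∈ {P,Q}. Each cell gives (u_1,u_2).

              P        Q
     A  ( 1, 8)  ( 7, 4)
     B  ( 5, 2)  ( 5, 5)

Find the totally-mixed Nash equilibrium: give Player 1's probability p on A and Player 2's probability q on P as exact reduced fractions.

p=3/7, q=1/3

P1 indiff ⇒ q·1+(1-q)·7 = q·5+(1-q)·5 ⇒ q(-4) = (1-q)(-2) ⇒ q = 1/3
P2 indiff ⇒ p·8+(1-p)·2 = p·4+(1-p)·5 ⇒ p(4) = (1-p)(3) ⇒ p = 3/7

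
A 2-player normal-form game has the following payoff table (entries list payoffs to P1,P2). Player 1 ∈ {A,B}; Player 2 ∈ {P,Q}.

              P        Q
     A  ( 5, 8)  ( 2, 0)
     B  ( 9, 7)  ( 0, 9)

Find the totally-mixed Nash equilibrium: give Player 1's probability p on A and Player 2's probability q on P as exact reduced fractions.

P1 indiff ⇒ q·5+(1-q)·2 = q·9+(1-q)·0 ⇒ q(-4) = (1-q)(-2) ⇒ q = 1/3
P2 indiff ⇒ p·8+(1-p)·7 = p·0+(1-p)·9 ⇒ p(8) = (1-p)(2) ⇒ p = 1/5

P1 mixes 1/5 on A; P2 mixes 1/3 on P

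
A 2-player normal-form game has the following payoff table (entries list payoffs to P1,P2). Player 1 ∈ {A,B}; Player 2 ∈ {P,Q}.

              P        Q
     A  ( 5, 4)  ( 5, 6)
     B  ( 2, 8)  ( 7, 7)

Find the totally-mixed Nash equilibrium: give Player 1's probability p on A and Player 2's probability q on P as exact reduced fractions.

(p,q) = (1/3, 2/5)

P1 indiff ⇒ q·5+(1-q)·5 = q·2+(1-q)·7 ⇒ q(3) = (1-q)(2) ⇒ q = 2/5
P2 indiff ⇒ p·4+(1-p)·8 = p·6+(1-p)·7 ⇒ p(-2) = (1-p)(-1) ⇒ p = 1/3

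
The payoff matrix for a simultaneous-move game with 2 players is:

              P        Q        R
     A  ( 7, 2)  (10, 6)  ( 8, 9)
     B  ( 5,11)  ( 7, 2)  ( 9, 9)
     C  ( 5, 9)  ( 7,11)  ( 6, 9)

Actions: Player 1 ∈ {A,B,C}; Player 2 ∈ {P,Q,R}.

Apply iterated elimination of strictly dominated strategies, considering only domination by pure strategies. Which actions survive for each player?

Survivors P1:{A,B} P2:{P,R}

P1 drop C (A beats it: P:7>5 Q:10>7 R:8>6)
P2 drop Q (R beats it: A:9>6 B:9>2)
P1→{A,B} P2→{P,R}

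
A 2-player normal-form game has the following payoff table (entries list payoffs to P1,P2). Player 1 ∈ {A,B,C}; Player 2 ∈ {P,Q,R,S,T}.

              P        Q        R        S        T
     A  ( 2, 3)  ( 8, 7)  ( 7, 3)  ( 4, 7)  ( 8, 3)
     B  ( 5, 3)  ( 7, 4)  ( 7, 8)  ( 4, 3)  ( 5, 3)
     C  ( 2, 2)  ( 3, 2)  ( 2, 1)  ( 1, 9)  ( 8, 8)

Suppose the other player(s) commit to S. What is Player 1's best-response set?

u_1(A vs S) = 4
u_1(B vs S) = 4
u_1(C vs S) = 1
max payoff 4 at {A,B}

BR_1 = {A,B}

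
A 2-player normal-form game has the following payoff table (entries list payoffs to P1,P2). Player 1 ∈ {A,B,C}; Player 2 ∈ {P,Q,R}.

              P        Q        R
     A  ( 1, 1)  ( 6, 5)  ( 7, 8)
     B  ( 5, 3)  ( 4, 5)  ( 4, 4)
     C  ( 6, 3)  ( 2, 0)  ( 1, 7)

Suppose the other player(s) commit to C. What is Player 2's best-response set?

P2 best: {R}

u_2(P vs C) = 3
u_2(Q vs C) = 0
u_2(R vs C) = 7
max payoff 7 at {R}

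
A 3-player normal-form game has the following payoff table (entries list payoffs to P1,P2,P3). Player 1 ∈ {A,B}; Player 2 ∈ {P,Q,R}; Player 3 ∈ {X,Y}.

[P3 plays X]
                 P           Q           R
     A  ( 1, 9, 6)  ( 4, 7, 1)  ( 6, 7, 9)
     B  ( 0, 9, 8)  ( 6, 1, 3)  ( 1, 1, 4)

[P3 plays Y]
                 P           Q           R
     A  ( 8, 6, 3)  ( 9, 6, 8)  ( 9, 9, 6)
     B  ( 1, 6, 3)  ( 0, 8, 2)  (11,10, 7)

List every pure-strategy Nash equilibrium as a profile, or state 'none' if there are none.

NE set: (A,P,X), (B,R,Y)

(A,P,X): NE
(A,P,Y): not NE [P2→R gives 9>6; P3→X gives 6>3]
(A,Q,X): not NE [P1→B gives 6>4; P2→P gives 9>7; P3→Y gives 8>1]
(A,Q,Y): not NE [P2→R gives 9>6]
(A,R,X): not NE [P2→P gives 9>7]
(A,R,Y): not NE [P1→B gives 11>9; P3→X gives 9>6]
(B,P,X): not NE [P1→A gives 1>0]
(B,P,Y): not NE [P1→A gives 8>1; P2→R gives 10>6; P3→X gives 8>3]
(B,Q,X): not NE [P2→P gives 9>1]
(B,Q,Y): not NE [P1→A gives 9>0; P2→R gives 10>8; P3→X gives 3>2]
(B,R,X): not NE [P1→A gives 6>1; P2→P gives 9>1; P3→Y gives 7>4]
(B,R,Y): NE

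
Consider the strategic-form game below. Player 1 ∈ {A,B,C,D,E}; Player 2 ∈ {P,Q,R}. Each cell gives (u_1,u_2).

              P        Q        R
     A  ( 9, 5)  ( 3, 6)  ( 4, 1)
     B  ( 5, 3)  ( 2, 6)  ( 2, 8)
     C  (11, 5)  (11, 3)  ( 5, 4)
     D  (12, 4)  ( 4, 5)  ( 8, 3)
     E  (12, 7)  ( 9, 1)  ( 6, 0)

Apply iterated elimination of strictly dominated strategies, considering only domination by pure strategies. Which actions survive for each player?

Remaining: P1:{C,D,E} P2:{P,Q}

P1 drop A (C beats it: P:11>9 Q:11>3 R:5>4)
P1 drop B (C beats it: P:11>5 Q:11>2 R:5>2)
P2 drop R (P beats it: C:5>4 D:4>3 E:7>0)
P1→{C,D,E} P2→{P,Q}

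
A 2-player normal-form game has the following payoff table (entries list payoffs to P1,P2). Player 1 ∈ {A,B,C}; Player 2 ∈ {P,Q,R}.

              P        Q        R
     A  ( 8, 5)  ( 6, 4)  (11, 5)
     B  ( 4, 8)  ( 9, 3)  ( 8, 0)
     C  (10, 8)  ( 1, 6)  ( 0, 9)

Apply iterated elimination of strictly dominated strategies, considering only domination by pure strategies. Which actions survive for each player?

IESDS → P1:{A,C} P2:{P,R}

P2 drop Q (P beats it: A:5>4 B:8>3 C:8>6)
P1 drop B (A beats it: P:8>4 R:11>8)
P1→{A,C} P2→{P,R}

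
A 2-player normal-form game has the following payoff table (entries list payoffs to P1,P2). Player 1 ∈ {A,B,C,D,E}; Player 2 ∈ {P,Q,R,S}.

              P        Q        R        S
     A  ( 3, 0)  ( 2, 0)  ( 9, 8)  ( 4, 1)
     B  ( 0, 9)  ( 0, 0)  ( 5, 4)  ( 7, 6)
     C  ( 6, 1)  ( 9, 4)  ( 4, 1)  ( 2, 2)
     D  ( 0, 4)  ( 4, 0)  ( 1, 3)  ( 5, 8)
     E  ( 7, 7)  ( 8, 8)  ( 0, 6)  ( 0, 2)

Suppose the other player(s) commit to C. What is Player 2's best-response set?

u_2(P vs C) = 1
u_2(Q vs C) = 4
u_2(R vs C) = 1
u_2(S vs C) = 2
max payoff 4 at {Q}

argmax u_2 = {Q}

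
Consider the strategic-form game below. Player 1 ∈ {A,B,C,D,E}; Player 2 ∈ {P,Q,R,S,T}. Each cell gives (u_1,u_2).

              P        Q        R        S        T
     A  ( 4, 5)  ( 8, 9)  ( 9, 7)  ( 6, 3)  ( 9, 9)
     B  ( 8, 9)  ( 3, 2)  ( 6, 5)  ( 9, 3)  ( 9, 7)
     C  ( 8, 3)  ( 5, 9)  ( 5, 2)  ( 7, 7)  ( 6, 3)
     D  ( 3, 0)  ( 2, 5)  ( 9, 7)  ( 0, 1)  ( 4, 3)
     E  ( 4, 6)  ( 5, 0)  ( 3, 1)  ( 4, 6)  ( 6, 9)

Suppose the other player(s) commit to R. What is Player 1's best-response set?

u_1(A vs R) = 9
u_1(B vs R) = 6
u_1(C vs R) = 5
u_1(D vs R) = 9
u_1(E vs R) = 3
max payoff 9 at {A,D}

argmax u_1 = {A,D}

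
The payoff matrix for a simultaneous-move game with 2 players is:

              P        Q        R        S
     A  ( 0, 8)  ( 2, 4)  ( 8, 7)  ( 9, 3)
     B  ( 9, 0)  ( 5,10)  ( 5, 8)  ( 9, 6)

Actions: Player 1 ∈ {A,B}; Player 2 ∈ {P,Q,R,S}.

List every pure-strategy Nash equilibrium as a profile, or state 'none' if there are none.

Nash profiles: (B,Q)

(A,P): not NE [P1→B gives 9>0]
(A,Q): not NE [P1→B gives 5>2; P2→P gives 8>4]
(A,R): not NE [P2→P gives 8>7]
(A,S): not NE [P2→P gives 8>3]
(B,P): not NE [P2→Q gives 10>0]
(B,Q): NE
(B,R): not NE [P1→A gives 8>5; P2→Q gives 10>8]
(B,S): not NE [P2→Q gives 10>6]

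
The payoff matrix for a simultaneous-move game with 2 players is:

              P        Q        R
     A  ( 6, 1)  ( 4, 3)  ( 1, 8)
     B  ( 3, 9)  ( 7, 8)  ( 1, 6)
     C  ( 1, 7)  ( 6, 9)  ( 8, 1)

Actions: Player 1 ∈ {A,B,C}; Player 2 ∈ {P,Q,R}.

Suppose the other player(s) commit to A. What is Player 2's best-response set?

u_2(P vs A) = 1
u_2(Q vs A) = 3
u_2(R vs A) = 8
max payoff 8 at {R}

BR_2 = {R}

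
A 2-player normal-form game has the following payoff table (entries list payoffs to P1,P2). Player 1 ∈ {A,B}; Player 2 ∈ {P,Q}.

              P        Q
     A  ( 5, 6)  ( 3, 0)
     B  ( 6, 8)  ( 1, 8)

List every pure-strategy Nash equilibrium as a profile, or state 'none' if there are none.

(A,P): not NE [P1→B gives 6>5]
(A,Q): not NE [P2→P gives 6>0]
(B,P): NE
(B,Q): not NE [P1→A gives 3>1]

PSNE = {(B,P)}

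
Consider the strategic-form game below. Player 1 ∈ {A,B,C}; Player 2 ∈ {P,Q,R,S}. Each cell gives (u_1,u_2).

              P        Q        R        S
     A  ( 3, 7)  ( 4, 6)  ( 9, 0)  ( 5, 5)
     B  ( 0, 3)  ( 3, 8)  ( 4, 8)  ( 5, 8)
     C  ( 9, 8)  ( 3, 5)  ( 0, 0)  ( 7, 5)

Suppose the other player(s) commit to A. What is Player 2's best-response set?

BR_2 = {P}

u_2(P vs A) = 7
u_2(Q vs A) = 6
u_2(R vs A) = 0
u_2(S vs A) = 5
max payoff 7 at {P}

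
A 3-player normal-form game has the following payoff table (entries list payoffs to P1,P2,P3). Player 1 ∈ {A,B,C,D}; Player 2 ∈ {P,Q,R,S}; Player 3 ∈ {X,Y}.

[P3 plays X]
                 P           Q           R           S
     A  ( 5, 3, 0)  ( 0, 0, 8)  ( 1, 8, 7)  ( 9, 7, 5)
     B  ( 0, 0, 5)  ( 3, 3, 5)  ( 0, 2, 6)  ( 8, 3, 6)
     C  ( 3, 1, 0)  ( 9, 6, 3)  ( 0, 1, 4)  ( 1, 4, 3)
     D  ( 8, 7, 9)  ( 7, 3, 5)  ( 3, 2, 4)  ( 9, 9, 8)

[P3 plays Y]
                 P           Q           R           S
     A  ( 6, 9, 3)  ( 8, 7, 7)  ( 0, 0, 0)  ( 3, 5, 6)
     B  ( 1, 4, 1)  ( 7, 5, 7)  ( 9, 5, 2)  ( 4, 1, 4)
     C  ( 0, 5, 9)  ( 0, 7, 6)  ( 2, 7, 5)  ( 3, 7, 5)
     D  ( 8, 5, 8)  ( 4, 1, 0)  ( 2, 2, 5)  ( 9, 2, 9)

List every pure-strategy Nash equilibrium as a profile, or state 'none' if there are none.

No pure NE.

(A,P,X): not NE [P1→D gives 8>5; P2→R gives 8>3; P3→Y gives 3>0]
(A,P,Y): not NE [P1→D gives 8>6]
(A,Q,X): not NE [P1→C gives 9>0; P2→R gives 8>0]
(A,Q,Y): not NE [P2→P gives 9>7; P3→X gives 8>7]
(A,R,X): not NE [P1→D gives 3>1]
(A,R,Y): not NE [P1→B gives 9>0; P2→P gives 9>0; P3→X gives 7>0]
(A,S,X): not NE [P2→R gives 8>7; P3→Y gives 6>5]
(A,S,Y): not NE [P1→D gives 9>3; P2→P gives 9>5]
(B,P,X): not NE [P1→D gives 8>0; P2→S gives 3>0]
(B,P,Y): not NE [P1→D gives 8>1; P2→R gives 5>4; P3→X gives 5>1]
(B,Q,X): not NE [P1→C gives 9>3; P3→Y gives 7>5]
(B,Q,Y): not NE [P1→A gives 8>7]
(B,R,X): not NE [P1→D gives 3>0; P2→S gives 3>2]
(B,R,Y): not NE [P3→X gives 6>2]
(B,S,X): not NE [P1→D gives 9>8]
(B,S,Y): not NE [P1→D gives 9>4; P2→R gives 5>1; P3→X gives 6>4]
(C,P,X): not NE [P1→D gives 8>3; P2→Q gives 6>1; P3→Y gives 9>0]
(C,P,Y): not NE [P1→D gives 8>0; P2→S gives 7>5]
(C,Q,X): not NE [P3→Y gives 6>3]
(C,Q,Y): not NE [P1→A gives 8>0]
(C,R,X): not NE [P1→D gives 3>0; P2→Q gives 6>1; P3→Y gives 5>4]
(C,R,Y): not NE [P1→B gives 9>2]
(C,S,X): not NE [P1→D gives 9>1; P2→Q gives 6>4; P3→Y gives 5>3]
(C,S,Y): not NE [P1→D gives 9>3]
(D,P,X): not NE [P2→S gives 9>7]
(D,P,Y): not NE [P3→X gives 9>8]
(D,Q,X): not NE [P1→C gives 9>7; P2→S gives 9>3]
(D,Q,Y): not NE [P1→A gives 8>4; P2→P gives 5>1; P3→X gives 5>0]
(D,R,X): not NE [P2→S gives 9>2; P3→Y gives 5>4]
(D,R,Y): not NE [P1→B gives 9>2; P2→P gives 5>2]
(D,S,X): not NE [P3→Y gives 9>8]
(D,S,Y): not NE [P2→P gives 5>2]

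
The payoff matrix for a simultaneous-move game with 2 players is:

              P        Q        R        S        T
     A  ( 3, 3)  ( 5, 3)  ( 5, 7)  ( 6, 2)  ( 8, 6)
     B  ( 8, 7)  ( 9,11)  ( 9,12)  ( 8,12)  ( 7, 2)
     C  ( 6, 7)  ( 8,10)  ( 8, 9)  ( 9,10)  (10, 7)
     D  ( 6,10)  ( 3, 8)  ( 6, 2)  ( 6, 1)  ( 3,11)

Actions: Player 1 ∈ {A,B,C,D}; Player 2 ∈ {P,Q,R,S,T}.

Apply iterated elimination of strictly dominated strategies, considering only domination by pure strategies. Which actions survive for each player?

P1 drop A (C beats it: P:6>3 Q:8>5 R:8>5 S:9>6 T:10>8)
P1 drop D (B beats it: P:8>6 Q:9>3 R:9>6 S:8>6 T:7>3)
P2 drop P (Q beats it: B:11>7 C:10>7)
P2 drop T (Q beats it: B:11>2 C:10>7)
P1→{B,C} P2→{Q,R,S}

IESDS → P1:{B,C} P2:{Q,R,S}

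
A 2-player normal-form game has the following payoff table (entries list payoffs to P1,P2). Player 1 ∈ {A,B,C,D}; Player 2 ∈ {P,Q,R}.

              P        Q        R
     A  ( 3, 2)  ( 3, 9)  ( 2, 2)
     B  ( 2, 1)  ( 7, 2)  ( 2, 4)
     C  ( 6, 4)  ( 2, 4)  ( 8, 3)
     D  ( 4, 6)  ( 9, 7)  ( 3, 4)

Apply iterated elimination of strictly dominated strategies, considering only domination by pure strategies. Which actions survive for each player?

IESDS → P1:{C,D} P2:{P,Q}

P1 drop A (D beats it: P:4>3 Q:9>3 R:3>2)
P1 drop B (D beats it: P:4>2 Q:9>7 R:3>2)
P2 drop R (P beats it: C:4>3 D:6>4)
P1→{C,D} P2→{P,Q}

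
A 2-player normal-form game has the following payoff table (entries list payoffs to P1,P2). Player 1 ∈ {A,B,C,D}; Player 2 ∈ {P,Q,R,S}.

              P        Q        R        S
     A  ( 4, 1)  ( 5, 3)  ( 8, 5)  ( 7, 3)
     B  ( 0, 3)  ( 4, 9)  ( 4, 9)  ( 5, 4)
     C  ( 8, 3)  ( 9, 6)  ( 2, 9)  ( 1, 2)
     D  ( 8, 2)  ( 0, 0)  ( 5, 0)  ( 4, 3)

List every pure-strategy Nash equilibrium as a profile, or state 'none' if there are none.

NE set: (A,R)

(A,P): not NE [P1→D gives 8>4; P2→R gives 5>1]
(A,Q): not NE [P1→C gives 9>5; P2→R gives 5>3]
(A,R): NE
(A,S): not NE [P2→R gives 5>3]
(B,P): not NE [P1→D gives 8>0; P2→R gives 9>3]
(B,Q): not NE [P1→C gives 9>4]
(B,R): not NE [P1→A gives 8>4]
(B,S): not NE [P1→A gives 7>5; P2→R gives 9>4]
(C,P): not NE [P2→R gives 9>3]
(C,Q): not NE [P2→R gives 9>6]
(C,R): not NE [P1→A gives 8>2]
(C,S): not NE [P1→A gives 7>1; P2→R gives 9>2]
(D,P): not NE [P2→S gives 3>2]
(D,Q): not NE [P1→C gives 9>0; P2→S gives 3>0]
(D,R): not NE [P1→A gives 8>5; P2→S gives 3>0]
(D,S): not NE [P1→A gives 7>4]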